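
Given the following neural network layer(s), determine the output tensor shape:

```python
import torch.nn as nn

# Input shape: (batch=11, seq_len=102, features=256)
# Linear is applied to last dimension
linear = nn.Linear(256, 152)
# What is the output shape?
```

Input: (11, 102, 256) -> Output: (11, 102, 152)

Answer: (11, 102, 152)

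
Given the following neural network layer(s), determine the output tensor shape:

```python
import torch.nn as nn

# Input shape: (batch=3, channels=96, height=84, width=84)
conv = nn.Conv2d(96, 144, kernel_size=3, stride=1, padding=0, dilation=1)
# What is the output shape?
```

Input: (3, 96, 84, 84) -> Output: (3, 144, 82, 82)

Answer: (3, 144, 82, 82)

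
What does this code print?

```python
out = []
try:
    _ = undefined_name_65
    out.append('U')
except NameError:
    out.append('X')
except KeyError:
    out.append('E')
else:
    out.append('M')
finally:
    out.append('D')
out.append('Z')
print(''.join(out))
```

Execution trace: 'X' (except NameError) → 'D' (finally) → 'Z' (after the try/except). Output: XDZ

Answer: XDZ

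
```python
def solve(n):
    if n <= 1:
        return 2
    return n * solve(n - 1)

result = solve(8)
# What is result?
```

solve(8) = 8 * 7 * 6 * 5 * 4 * 3 * 2 * 2 = 80640

Answer: 80640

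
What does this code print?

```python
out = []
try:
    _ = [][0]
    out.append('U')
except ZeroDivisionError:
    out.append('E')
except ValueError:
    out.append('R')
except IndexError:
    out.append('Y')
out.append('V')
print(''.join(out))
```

Execution trace: 'Y' (except IndexError) → 'V' (after the try/except). Output: YV

Answer: YV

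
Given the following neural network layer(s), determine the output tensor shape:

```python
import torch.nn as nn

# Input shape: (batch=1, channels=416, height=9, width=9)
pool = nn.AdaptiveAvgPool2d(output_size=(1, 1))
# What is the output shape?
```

Input: (1, 416, 9, 9) -> Output: (1, 416, 1, 1)

Answer: (1, 416, 1, 1)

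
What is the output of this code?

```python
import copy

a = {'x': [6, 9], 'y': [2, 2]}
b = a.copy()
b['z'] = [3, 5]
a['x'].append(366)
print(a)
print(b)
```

Key concept: shallow copy of dict with mutable values.
Step by step:
`a = {'x': [6, 9], 'y': [2, 2]}` → a = {'x': [6, 9], 'y': [2, 2]}
`b = a.copy()` → b = {'x': [6, 9], 'y': [2, 2]}
`b['z'] = [3, 5]` → b = {'x': [6, 9], 'y': [2, 2], 'z': [3, 5]}
`a['x'].append(366)` → a = {'x': [6, 9, 366], 'y': [2, 2]}; b = {'x': [6, 9, 366], 'y': [2, 2], 'z': [3, 5]}
`print(a)` → prints {'x': [6, 9, 366], 'y': [2, 2]}
`print(b)` → prints {'x': [6, 9, 366], 'y': [2, 2], 'z': [3, 5]}

Answer:
{'x': [6, 9, 366], 'y': [2, 2]}
{'x': [6, 9, 366], 'y': [2, 2], 'z': [3, 5]}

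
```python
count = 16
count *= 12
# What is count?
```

Trace:
`count = 16` → count = 16
`count *= 12` → count = 192
So count = 192

Answer: 192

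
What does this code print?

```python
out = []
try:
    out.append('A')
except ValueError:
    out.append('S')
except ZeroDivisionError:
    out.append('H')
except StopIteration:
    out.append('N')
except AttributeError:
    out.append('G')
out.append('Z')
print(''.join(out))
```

Execution trace: 'A' (try body, no exception) → 'Z' (after the try/except). Output: AZ

Answer: AZ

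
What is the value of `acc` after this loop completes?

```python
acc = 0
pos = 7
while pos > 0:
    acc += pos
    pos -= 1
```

Sum 7 down to 1
`acc` takes the values: 0 → 7 → 13 → 18 → 22 → 25 → 27 → 28

Answer: 28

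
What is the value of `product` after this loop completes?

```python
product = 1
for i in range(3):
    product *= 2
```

2^3 = 8
`product` takes the values: 1 → 2 → 4 → 8

Answer: 8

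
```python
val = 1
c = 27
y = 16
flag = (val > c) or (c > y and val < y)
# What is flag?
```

Trace:
`val = 1` → val = 1
`c = 27` → c = 27
`y = 16` → y = 16
`flag = (val > c) or (c > y and val < y)` → flag = True
So flag = True

Answer: True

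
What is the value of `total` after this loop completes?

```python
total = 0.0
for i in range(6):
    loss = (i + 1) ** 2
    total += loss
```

Sum of squared losses 1² + 2² + ... + 6²
`total` takes the values: 0.0 → 1.0 → 5.0 → 14.0 → 30.0 → 55.0 → 91.0

Answer: 91.0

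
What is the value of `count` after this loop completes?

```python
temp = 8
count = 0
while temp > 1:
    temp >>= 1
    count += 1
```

Count right shifts until 1
`count` takes the values: 0 → 1 → 2 → 3

Answer: 3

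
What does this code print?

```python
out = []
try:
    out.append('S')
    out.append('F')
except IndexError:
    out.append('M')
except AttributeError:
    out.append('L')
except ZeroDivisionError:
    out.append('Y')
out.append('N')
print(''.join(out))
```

Execution trace: 'S' (try body) → 'F' (try body, no exception) → 'N' (after the try/except). Output: SFN

Answer: SFN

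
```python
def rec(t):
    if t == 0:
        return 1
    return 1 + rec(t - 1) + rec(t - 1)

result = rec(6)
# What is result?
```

rec(t) = 1 + 2·rec(t-1), rec(0)=1. Closed form: (1+1)·2^6 - 1 = 127.

Answer: 127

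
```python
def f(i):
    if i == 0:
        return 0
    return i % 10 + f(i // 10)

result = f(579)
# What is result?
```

Sum of digits of 579: 9 + 7 + 5 = 21

Answer: 21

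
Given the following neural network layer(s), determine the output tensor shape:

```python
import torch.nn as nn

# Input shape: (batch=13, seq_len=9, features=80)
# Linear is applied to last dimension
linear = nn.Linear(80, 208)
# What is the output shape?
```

Input: (13, 9, 80) -> Output: (13, 9, 208)

Answer: (13, 9, 208)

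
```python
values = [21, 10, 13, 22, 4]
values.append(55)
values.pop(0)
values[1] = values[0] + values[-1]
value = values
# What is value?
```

Trace:
`values = [21, 10, 13, 22, 4]` → values = [21, 10, 13, 22, 4]
`values.append(55)` → values = [21, 10, 13, 22, 4, 55]
`values.pop(0)` → values = [10, 13, 22, 4, 55]
`values[1] = values[0] + values[-1]` → values = [10, 65, 22, 4, 55]
`value = values` → value = [10, 65, 22, 4, 55]
So value = [10, 65, 22, 4, 55]

Answer: [10, 65, 22, 4, 55]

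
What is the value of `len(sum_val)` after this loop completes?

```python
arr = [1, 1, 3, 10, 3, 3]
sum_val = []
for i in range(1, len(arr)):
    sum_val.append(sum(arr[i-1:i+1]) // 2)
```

Number of 2-element averages
`sum_val` takes the values: [] → [1] → [1, 2] → [1, 2, 6] → [1, 2, 6, 6] → [1, 2, 6, 6, 3]
So `len(sum_val)` = 5

Answer: 5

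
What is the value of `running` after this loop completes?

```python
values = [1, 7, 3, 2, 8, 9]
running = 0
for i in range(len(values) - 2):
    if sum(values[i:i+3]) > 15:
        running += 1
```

Count windows with sum > 15
`running` takes the values: 0 → 1

Answer: 1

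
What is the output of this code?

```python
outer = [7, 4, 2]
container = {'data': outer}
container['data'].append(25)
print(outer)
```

Key concept: dict holds reference to list.
Step by step:
`outer = [7, 4, 2]` → outer = [7, 4, 2]
`container = {'data': outer}` → container = {'data': [7, 4, 2]}
`container['data'].append(25)` → outer = [7, 4, 2, 25]; container = {'data': [7, 4, 2, 25]}
`print(outer)` → prints [7, 4, 2, 25]

Answer: [7, 4, 2, 25]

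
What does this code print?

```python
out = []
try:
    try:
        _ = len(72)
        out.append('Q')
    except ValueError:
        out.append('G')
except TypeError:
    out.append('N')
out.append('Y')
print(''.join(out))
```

Execution trace: 'N' (outer except TypeError) → 'Y' (after the try/except). Output: NY

Answer: NY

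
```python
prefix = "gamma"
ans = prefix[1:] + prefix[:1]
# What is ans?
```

Trace:
`prefix = "gamma"` → prefix = 'gamma'
`ans = prefix[1:] + prefix[:1]` → ans = 'ammag'
So ans = 'ammag'

Answer: 'ammag'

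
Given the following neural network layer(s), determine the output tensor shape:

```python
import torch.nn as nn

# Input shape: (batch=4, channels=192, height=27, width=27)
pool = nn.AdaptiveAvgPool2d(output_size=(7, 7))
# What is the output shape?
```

Input: (4, 192, 27, 27) -> Output: (4, 192, 7, 7)

Answer: (4, 192, 7, 7)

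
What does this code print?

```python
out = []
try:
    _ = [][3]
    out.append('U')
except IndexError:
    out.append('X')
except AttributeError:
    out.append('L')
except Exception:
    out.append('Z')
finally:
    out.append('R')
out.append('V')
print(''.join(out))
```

Execution trace: 'X' (except IndexError) → 'R' (finally) → 'V' (after the try/except). Output: XRV

Answer: XRV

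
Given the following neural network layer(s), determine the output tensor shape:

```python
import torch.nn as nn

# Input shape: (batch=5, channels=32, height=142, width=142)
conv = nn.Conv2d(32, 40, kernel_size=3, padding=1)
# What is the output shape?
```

Input: (5, 32, 142, 142) -> Output: (5, 40, 142, 142)

Answer: (5, 40, 142, 142)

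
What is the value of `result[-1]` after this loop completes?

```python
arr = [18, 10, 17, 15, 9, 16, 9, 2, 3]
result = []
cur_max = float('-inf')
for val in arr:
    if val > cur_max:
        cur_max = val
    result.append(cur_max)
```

Running max ends at 18
`result` takes the values: [] → [18] → [18, 18] → [18, 18, 18] → [18, 18, 18, 18] → [18, 18, 18, 18, 18] → [18, 18, 18, 18, 18, 18] → [18, 18, 18, 18, 18, 18, 18] → [18, 18, 18, 18, 18, 18, 18, 18] → [18, 18, 18, 18, 18, 18, 18, 18, 18]
So `result[-1]` = 18

Answer: 18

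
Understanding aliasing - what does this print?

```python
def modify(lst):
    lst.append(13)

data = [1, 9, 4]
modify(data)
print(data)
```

Key concept: function modifies passed list.
Step by step:
`data = [1, 9, 4]` → data = [1, 9, 4]
`modify(data)` → data = [1, 9, 4, 13]
`print(data)` → prints [1, 9, 4, 13]

Answer: [1, 9, 4, 13]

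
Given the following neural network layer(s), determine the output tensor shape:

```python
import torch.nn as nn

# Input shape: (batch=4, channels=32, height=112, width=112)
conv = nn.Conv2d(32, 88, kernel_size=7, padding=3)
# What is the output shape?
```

Input: (4, 32, 112, 112) -> Output: (4, 88, 112, 112)

Answer: (4, 88, 112, 112)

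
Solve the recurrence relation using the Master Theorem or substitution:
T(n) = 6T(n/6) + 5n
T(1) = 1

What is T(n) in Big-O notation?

By Master Theorem: a=6, b=6, f(n)=5n. Since log_6(6) = 1 and f(n) = Θ(n^1), Case 2 applies. T(n) = O(n log n).

Answer: O(n log n)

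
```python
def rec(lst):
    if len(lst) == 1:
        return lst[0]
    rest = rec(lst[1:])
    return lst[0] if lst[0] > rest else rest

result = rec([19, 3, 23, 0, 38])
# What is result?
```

Recursive max over [19, 3, 23, 0, 38] = 38

Answer: 38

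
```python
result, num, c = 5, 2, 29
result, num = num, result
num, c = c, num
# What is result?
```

Trace:
`result, num, c = 5, 2, 29` → result = 5; num = 2; c = 29
`result, num = num, result` → result = 2; num = 5
`num, c = c, num` → num = 29; c = 5
So result = 2

Answer: 2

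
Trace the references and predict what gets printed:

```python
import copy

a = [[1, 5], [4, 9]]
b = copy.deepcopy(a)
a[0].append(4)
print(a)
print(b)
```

Key concept: deep copy is fully independent.
Step by step:
`a = [[1, 5], [4, 9]]` → a = [[1, 5], [4, 9]]
`b = copy.deepcopy(a)` → b = [[1, 5], [4, 9]]
`a[0].append(4)` → a = [[1, 5, 4], [4, 9]]
`print(a)` → prints [[1, 5, 4], [4, 9]]
`print(b)` → prints [[1, 5], [4, 9]]

Answer:
[[1, 5, 4], [4, 9]]
[[1, 5], [4, 9]]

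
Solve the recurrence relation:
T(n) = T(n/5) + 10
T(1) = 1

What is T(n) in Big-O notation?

Each step divides n by 5 and adds 10. After log_5(n) steps we reach T(1)=1. So T(n) = 10·log_5(n) + 1 = O(log n).

Answer: O(log n)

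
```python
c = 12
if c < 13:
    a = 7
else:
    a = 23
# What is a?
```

Trace:
`c = 12` → c = 12
`if c < 13: ...` → c < 13 is True → a = 7
So a = 7

Answer: 7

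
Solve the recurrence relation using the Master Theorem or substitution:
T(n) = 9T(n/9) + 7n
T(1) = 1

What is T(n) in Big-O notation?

By Master Theorem: a=9, b=9, f(n)=7n. Since log_9(9) = 1 and f(n) = Θ(n^1), Case 2 applies. T(n) = O(n log n).

Answer: O(n log n)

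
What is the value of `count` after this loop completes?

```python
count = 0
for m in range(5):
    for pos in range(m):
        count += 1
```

Triangle number: 0+1+2+...+4
`count` takes the values: 0 → 1 → 2 → 3 → 4 → 5 → 6 → 7 → 8 → 9 → 10

Answer: 10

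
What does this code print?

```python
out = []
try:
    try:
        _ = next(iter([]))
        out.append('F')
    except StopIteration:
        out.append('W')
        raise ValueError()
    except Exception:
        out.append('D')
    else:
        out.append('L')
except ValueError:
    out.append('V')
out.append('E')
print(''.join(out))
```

Execution trace: 'W' (inner except StopIteration) → 'V' (outer except ValueError) → 'E' (after the try/except). Output: WVE

Answer: WVE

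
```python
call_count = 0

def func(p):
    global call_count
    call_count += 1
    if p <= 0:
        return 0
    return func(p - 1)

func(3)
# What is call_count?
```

Linear recursion stepping by 1: 4 calls from p=3 down to ≤0.

Answer: 4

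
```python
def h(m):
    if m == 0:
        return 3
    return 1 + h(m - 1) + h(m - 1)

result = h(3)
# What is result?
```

h(m) = 1 + 2·h(m-1), h(0)=3. Closed form: (3+1)·2^3 - 1 = 31.

Answer: 31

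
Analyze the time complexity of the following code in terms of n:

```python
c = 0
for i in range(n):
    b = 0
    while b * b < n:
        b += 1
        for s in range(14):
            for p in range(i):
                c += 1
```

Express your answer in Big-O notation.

Each loop level contributes: n × √n × 1 × n. Multiplying the contributions gives O(n^2√n).

Answer: O(n^2√n)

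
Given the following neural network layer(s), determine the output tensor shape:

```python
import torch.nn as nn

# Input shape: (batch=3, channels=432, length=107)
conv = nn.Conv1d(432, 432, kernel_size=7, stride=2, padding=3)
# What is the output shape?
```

Input: (3, 432, 107) -> Output: (3, 432, 54)

Answer: (3, 432, 54)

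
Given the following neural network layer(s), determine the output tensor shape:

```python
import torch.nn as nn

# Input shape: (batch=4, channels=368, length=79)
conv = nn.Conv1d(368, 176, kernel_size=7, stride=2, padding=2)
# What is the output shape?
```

Input: (4, 368, 79) -> Output: (4, 176, 39)

Answer: (4, 176, 39)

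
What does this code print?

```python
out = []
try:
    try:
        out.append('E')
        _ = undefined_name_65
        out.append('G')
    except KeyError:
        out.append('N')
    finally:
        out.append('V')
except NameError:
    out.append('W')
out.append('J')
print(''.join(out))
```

Execution trace: 'E' (inner try body) → 'V' (inner finally) → 'W' (outer except NameError) → 'J' (after the try/except). Output: EVWJ

Answer: EVWJ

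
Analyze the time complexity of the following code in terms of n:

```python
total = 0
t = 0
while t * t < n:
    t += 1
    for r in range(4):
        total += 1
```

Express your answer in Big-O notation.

Each loop level contributes: √n × 1. Multiplying the contributions gives O(√n).

Answer: O(√n)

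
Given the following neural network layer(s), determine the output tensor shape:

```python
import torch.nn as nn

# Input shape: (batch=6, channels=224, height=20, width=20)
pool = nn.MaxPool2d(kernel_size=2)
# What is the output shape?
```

Input: (6, 224, 20, 20) -> Output: (6, 224, 10, 10)

Answer: (6, 224, 10, 10)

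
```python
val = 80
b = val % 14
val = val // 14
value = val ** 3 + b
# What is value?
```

Trace:
`val = 80` → val = 80
`b = val % 14` → b = 10
`val = val // 14` → val = 5
`value = val ** 3 + b` → value = 135
So value = 135

Answer: 135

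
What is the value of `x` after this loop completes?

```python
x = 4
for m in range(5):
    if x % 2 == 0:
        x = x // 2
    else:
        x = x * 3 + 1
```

Collatz-style transformation from 4
`x` takes the values: 4 → 2 → 1 → 4 → 2 → 1

Answer: 1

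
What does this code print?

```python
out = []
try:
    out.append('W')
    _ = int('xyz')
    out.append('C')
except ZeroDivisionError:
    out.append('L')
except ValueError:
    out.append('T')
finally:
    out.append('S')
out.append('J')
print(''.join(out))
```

Execution trace: 'W' (try body) → 'T' (except ValueError) → 'S' (finally) → 'J' (after the try/except). Output: WTSJ

Answer: WTSJ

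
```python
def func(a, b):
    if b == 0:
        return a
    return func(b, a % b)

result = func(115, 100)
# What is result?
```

func(115, 100) -> func(100, 15) -> func(15, 10) -> func(10, 5) -> func(5, 0) -> 5

Answer: 5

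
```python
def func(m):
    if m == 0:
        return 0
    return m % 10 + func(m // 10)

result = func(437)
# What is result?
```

Sum of digits of 437: 7 + 3 + 4 = 14

Answer: 14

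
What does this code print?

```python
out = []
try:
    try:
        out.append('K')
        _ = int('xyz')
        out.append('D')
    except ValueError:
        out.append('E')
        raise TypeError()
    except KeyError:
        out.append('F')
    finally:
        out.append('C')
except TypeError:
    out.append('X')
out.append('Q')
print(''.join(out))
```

Execution trace: 'K' (inner try body) → 'E' (inner except ValueError) → 'C' (inner finally) → 'X' (outer except TypeError) → 'Q' (after the try/except). Output: KECXQ

Answer: KECXQ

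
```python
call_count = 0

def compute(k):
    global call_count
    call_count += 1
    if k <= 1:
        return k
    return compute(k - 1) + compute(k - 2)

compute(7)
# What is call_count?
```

Calls(k) = 1 + Calls(k-1) + Calls(k-2); Calls(0)=Calls(1)=1. For k=7 this gives 41.

Answer: 41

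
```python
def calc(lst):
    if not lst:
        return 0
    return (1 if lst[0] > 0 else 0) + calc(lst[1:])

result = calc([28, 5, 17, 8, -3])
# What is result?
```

Count of positive elements in [28, 5, 17, 8, -3] = 4

Answer: 4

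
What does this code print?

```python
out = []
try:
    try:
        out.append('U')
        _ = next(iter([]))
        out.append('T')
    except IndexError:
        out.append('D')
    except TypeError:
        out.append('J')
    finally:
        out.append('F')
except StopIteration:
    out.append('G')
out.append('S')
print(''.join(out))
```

Execution trace: 'U' (try body) → 'F' (finally) → 'G' (outer except StopIteration) → 'S' (after the try/except). Output: UFGS

Answer: UFGS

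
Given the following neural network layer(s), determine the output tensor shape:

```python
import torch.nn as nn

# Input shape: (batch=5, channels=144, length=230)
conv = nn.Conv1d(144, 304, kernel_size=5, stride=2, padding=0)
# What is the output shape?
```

Input: (5, 144, 230) -> Output: (5, 304, 113)

Answer: (5, 304, 113)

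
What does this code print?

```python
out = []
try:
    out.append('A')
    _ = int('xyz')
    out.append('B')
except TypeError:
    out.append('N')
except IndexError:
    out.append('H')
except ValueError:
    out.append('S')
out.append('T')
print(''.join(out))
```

Execution trace: 'A' (try body) → 'S' (except ValueError) → 'T' (after the try/except). Output: AST

Answer: AST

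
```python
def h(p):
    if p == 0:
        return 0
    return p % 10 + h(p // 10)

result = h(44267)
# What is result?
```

Sum of digits of 44267: 7 + 6 + 2 + 4 + 4 = 23

Answer: 23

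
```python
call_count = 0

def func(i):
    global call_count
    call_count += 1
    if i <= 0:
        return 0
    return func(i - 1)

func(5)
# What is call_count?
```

Linear recursion stepping by 1: 6 calls from i=5 down to ≤0.

Answer: 6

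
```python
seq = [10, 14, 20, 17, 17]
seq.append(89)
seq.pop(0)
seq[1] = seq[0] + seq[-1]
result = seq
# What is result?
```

Trace:
`seq = [10, 14, 20, 17, 17]` → seq = [10, 14, 20, 17, 17]
`seq.append(89)` → seq = [10, 14, 20, 17, 17, 89]
`seq.pop(0)` → seq = [14, 20, 17, 17, 89]
`seq[1] = seq[0] + seq[-1]` → seq = [14, 103, 17, 17, 89]
`result = seq` → result = [14, 103, 17, 17, 89]
So result = [14, 103, 17, 17, 89]

Answer: [14, 103, 17, 17, 89]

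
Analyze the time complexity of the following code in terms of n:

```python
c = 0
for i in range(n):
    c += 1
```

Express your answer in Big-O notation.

Each loop level contributes: n. Multiplying the contributions gives O(n).

Answer: O(n)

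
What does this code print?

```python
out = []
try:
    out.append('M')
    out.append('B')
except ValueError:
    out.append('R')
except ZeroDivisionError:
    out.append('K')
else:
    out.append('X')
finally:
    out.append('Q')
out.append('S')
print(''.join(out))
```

Execution trace: 'M' (try body) → 'B' (try body, no exception) → 'X' (else) → 'Q' (finally) → 'S' (after the try/except). Output: MBXQS

Answer: MBXQS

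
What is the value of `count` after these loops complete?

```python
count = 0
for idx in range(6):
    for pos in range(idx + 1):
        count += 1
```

Triangle: 1 + 2 + ... + 6
`count` takes the values: 0 → 1 → 2 → 3 → 4 → 5 → 6 → 7 → 8 → 9 → 10 → 11 → 12 → 13 → 14 → 15 → 16 → 17 → 18 → 19 → 20 → 21

Answer: 21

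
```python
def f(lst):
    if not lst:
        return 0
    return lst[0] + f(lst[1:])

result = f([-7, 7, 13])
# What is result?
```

(-7) + 7 + 13 + 0 = 13

Answer: 13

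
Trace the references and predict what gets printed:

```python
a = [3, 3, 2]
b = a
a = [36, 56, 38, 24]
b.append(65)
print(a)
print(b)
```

Key concept: rebinding vs mutation: a is rebound to a new list, b still points at the original.
Step by step:
`a = [3, 3, 2]` → a = [3, 3, 2]
`b = a` → b = [3, 3, 2] (same object as a)
`a = [36, 56, 38, 24]` → a = [36, 56, 38, 24]
`b.append(65)` → b = [3, 3, 2, 65]
`print(a)` → prints [36, 56, 38, 24]
`print(b)` → prints [3, 3, 2, 65]

Answer:
[36, 56, 38, 24]
[3, 3, 2, 65]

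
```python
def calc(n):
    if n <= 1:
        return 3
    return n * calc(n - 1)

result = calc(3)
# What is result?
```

calc(3) = 3 * 2 * 3 = 18

Answer: 18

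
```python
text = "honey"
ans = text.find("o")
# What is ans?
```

Trace:
`text = "honey"` → text = 'honey'
`ans = text.find("o")` → ans = 1
So ans = 1

Answer: 1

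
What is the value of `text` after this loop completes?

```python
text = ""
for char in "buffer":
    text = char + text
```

Reverse 'buffer'
`text` takes the values: "" → "b" → "ub" → "fub" → "ffub" → "effub" → "reffub"

Answer: "reffub"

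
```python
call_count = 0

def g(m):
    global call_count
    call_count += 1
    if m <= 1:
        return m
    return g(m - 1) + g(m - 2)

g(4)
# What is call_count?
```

Calls(m) = 1 + Calls(m-1) + Calls(m-2); Calls(0)=Calls(1)=1. For m=4 this gives 9.

Answer: 9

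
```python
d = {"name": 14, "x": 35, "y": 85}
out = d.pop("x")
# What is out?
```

Trace:
`d = {"name": 14, "x": 35, "y": 85}` → d = {'name': 14, 'x': 35, 'y': 85}
`out = d.pop("x")` → d = {'name': 14, 'y': 85}; out = 35
So out = 35

Answer: 35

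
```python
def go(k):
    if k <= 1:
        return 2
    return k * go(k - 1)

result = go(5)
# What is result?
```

go(5) = 5 * 4 * 3 * 2 * 2 = 240

Answer: 240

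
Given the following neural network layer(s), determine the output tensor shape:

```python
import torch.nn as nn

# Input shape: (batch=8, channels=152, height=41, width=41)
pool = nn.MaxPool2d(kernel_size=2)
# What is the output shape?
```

Input: (8, 152, 41, 41) -> Output: (8, 152, 20, 20)

Answer: (8, 152, 20, 20)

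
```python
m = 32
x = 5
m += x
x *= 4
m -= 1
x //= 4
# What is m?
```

Trace:
`m = 32` → m = 32
`x = 5` → x = 5
`m += x` → m = 37
`x *= 4` → x = 20
`m -= 1` → m = 36
`x //= 4` → x = 5
So m = 36

Answer: 36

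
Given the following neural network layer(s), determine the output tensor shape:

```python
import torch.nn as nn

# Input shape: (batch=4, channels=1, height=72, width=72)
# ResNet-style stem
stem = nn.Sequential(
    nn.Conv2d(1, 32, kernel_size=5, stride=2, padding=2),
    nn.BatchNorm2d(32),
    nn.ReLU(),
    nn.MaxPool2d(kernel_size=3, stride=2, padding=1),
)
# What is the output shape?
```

Input: (4, 1, 72, 72) -> after Conv2d 5x5 stride=2: (4, 32, 36, 36) -> Output: (4, 32, 18, 18)

Answer: (4, 32, 18, 18)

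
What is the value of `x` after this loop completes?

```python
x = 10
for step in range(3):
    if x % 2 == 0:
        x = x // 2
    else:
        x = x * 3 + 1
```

Collatz-style transformation from 10
`x` takes the values: 10 → 5 → 16 → 8

Answer: 8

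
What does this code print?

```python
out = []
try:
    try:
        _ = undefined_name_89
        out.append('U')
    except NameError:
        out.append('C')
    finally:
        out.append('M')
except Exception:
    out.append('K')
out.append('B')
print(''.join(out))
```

Execution trace: 'C' (inner except NameError) → 'M' (inner finally) → 'B' (after the try/except). Output: CMB

Answer: CMB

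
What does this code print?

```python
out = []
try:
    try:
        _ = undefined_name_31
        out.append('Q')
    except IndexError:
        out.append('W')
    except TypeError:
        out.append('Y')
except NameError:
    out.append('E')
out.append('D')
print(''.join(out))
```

Execution trace: 'E' (outer except NameError) → 'D' (after the try/except). Output: ED

Answer: ED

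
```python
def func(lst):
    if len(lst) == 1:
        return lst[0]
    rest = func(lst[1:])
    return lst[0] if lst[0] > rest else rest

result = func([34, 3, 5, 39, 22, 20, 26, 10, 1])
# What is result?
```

Recursive max over [34, 3, 5, 39, 22, 20, 26, 10, 1] = 39

Answer: 39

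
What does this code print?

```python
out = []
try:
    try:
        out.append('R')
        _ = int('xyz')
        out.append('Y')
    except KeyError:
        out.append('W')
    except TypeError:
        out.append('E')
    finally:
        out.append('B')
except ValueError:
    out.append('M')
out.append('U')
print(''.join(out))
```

Execution trace: 'R' (try body) → 'B' (finally) → 'M' (outer except ValueError) → 'U' (after the try/except). Output: RBMU

Answer: RBMU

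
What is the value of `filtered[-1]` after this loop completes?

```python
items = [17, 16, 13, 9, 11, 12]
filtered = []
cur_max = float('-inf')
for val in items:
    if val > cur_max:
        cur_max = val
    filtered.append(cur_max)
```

Running max ends at 17
`filtered` takes the values: [] → [17] → [17, 17] → [17, 17, 17] → [17, 17, 17, 17] → [17, 17, 17, 17, 17] → [17, 17, 17, 17, 17, 17]
So `filtered[-1]` = 17

Answer: 17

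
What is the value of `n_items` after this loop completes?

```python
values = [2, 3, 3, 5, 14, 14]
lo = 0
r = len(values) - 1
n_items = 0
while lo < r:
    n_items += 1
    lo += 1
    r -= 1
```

Iterations until pointers meet (list length 6)
`n_items` takes the values: 0 → 1 → 2 → 3

Answer: 3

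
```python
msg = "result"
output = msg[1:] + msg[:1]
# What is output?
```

Trace:
`msg = "result"` → msg = 'result'
`output = msg[1:] + msg[:1]` → output = 'esultr'
So output = 'esultr'

Answer: 'esultr'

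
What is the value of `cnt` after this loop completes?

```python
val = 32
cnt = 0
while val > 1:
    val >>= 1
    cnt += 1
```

Count right shifts until 1
`cnt` takes the values: 0 → 1 → 2 → 3 → 4 → 5

Answer: 5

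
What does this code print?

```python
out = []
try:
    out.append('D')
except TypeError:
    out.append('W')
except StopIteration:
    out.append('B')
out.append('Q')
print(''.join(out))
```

Execution trace: 'D' (try body, no exception) → 'Q' (after the try/except). Output: DQ

Answer: DQ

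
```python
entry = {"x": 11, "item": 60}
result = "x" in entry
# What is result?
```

Trace:
`entry = {"x": 11, "item": 60}` → entry = {'x': 11, 'item': 60}
`result = "x" in entry` → result = True
So result = True

Answer: True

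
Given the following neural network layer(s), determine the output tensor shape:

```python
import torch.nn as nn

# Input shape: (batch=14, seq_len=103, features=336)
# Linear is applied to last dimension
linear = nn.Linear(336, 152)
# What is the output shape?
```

Input: (14, 103, 336) -> Output: (14, 103, 152)

Answer: (14, 103, 152)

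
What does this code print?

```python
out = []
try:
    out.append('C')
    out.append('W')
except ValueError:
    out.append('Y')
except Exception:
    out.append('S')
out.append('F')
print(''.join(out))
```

Execution trace: 'C' (try body) → 'W' (try body, no exception) → 'F' (after the try/except). Output: CWF

Answer: CWF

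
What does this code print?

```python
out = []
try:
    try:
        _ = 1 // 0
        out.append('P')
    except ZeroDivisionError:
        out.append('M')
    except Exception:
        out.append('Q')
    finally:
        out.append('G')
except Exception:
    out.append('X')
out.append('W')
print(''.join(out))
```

Execution trace: 'M' (inner except ZeroDivisionError) → 'G' (inner finally) → 'W' (after the try/except). Output: MGW

Answer: MGW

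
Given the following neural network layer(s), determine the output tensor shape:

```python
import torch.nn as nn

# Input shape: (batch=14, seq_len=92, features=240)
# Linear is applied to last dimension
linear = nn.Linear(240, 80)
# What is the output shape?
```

Input: (14, 92, 240) -> Output: (14, 92, 80)

Answer: (14, 92, 80)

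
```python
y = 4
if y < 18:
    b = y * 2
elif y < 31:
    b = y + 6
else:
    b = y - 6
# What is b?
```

Trace:
`y = 4` → y = 4
`if y < 18: ...` → y < 18 is True → b = 8
So b = 8

Answer: 8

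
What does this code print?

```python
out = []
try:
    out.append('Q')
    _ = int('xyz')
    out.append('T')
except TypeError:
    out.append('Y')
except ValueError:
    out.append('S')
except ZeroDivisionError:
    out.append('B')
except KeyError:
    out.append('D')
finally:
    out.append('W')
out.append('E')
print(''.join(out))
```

Execution trace: 'Q' (try body) → 'S' (except ValueError) → 'W' (finally) → 'E' (after the try/except). Output: QSWE

Answer: QSWE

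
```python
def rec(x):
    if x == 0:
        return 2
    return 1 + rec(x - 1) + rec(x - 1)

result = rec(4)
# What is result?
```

rec(x) = 1 + 2·rec(x-1), rec(0)=2. Closed form: (2+1)·2^4 - 1 = 47.

Answer: 47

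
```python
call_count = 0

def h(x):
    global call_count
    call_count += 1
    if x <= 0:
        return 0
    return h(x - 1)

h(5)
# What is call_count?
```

Linear recursion stepping by 1: 6 calls from x=5 down to ≤0.

Answer: 6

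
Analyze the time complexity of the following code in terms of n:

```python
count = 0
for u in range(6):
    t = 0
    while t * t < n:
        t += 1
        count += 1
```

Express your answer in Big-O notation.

Each loop level contributes: 1 × √n. Multiplying the contributions gives O(√n).

Answer: O(√n)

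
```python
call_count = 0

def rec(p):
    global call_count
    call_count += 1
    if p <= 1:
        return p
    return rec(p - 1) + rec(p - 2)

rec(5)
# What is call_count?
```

Calls(p) = 1 + Calls(p-1) + Calls(p-2); Calls(0)=Calls(1)=1. For p=5 this gives 15.

Answer: 15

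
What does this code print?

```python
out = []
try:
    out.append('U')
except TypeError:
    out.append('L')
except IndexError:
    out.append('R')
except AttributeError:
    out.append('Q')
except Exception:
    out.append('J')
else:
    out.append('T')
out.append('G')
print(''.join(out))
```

Execution trace: 'U' (try body, no exception) → 'T' (else) → 'G' (after the try/except). Output: UTG

Answer: UTG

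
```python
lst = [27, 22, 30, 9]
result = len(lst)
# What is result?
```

Trace:
`lst = [27, 22, 30, 9]` → lst = [27, 22, 30, 9]
`result = len(lst)` → result = 4
So result = 4

Answer: 4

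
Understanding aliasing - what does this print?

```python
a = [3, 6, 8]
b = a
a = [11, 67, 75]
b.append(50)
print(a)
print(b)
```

Key concept: rebinding vs mutation: a is rebound to a new list, b still points at the original.
Step by step:
`a = [3, 6, 8]` → a = [3, 6, 8]
`b = a` → b = [3, 6, 8] (same object as a)
`a = [11, 67, 75]` → a = [11, 67, 75]
`b.append(50)` → b = [3, 6, 8, 50]
`print(a)` → prints [11, 67, 75]
`print(b)` → prints [3, 6, 8, 50]

Answer:
[11, 67, 75]
[3, 6, 8, 50]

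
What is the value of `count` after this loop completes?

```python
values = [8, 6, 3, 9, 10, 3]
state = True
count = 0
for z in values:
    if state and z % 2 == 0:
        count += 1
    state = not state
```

Count even values at even positions
`count` takes the values: 0 → 1 → 2

Answer: 2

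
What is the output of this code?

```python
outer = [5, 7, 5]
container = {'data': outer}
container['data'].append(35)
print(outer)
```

Key concept: dict holds reference to list.
Step by step:
`outer = [5, 7, 5]` → outer = [5, 7, 5]
`container = {'data': outer}` → container = {'data': [5, 7, 5]}
`container['data'].append(35)` → outer = [5, 7, 5, 35]; container = {'data': [5, 7, 5, 35]}
`print(outer)` → prints [5, 7, 5, 35]

Answer: [5, 7, 5, 35]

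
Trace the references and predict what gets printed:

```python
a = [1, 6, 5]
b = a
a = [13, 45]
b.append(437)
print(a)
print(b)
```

Key concept: rebinding vs mutation: a is rebound to a new list, b still points at the original.
Step by step:
`a = [1, 6, 5]` → a = [1, 6, 5]
`b = a` → b = [1, 6, 5] (same object as a)
`a = [13, 45]` → a = [13, 45]
`b.append(437)` → b = [1, 6, 5, 437]
`print(a)` → prints [13, 45]
`print(b)` → prints [1, 6, 5, 437]

Answer:
[13, 45]
[1, 6, 5, 437]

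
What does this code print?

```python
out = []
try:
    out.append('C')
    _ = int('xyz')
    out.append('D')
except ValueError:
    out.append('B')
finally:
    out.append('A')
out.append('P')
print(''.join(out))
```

Execution trace: 'C' (try body) → 'B' (except ValueError) → 'A' (finally) → 'P' (after the try/except). Output: CBAP

Answer: CBAP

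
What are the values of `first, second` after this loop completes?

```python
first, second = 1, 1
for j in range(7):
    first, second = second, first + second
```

Fibonacci: after 7 iterations
`first, second` takes the values: (1, 1) → (1, 2) → (2, 3) → (3, 5) → (5, 8) → (8, 13) → (13, 21) → (21, 34)

Answer: 21, 34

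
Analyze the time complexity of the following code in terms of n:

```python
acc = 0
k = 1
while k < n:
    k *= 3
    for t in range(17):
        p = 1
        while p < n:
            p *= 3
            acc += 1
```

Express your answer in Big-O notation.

Each loop level contributes: log n × 1 × log n. Multiplying the contributions gives O(log² n).

Answer: O(log² n)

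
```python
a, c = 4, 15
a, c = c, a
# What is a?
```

Trace:
`a, c = 4, 15` → a = 4; c = 15
`a, c = c, a` → a = 15; c = 4
So a = 15

Answer: 15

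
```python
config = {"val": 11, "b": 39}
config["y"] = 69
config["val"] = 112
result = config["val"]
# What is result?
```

Trace:
`config = {"val": 11, "b": 39}` → config = {'val': 11, 'b': 39}
`config["y"] = 69` → config = {'val': 11, 'b': 39, 'y': 69}
`config["val"] = 112` → config = {'val': 112, 'b': 39, 'y': 69}
`result = config["val"]` → result = 112
So result = 112

Answer: 112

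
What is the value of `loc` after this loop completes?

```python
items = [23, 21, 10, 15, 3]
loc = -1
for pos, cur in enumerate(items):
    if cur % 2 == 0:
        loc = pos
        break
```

First even number index in [23, 21, 10, 15, 3]
`loc` takes the values: -1 → 2

Answer: 2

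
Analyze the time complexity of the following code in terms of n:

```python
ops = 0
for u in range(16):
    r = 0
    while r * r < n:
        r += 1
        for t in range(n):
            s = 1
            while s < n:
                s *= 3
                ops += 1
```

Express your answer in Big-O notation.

Each loop level contributes: 1 × √n × n × log n. Multiplying the contributions gives O(n√n log n).

Answer: O(n√n log n)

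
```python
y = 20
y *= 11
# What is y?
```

Trace:
`y = 20` → y = 20
`y *= 11` → y = 220
So y = 220

Answer: 220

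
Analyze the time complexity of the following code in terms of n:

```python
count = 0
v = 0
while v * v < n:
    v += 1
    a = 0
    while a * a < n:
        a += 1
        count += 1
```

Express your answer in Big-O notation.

Each loop level contributes: √n × √n. Multiplying the contributions gives O(n).

Answer: O(n)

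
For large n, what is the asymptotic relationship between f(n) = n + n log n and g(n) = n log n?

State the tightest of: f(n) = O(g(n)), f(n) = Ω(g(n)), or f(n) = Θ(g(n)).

n + n log n vs n log n: f(n) = Θ(g(n)) — they are asymptotically equivalent (the n term is dominated).

Answer: f(n) = Θ(g(n)) — they are asymptotically equivalent (the n term is dominated).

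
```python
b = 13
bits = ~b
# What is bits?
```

Trace:
`b = 13` → b = 13
`bits = ~b` → bits = -14
So bits = -14

Answer: -14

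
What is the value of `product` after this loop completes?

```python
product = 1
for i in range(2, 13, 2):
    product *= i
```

Product of even numbers 2 to 12
`product` takes the values: 1 → 2 → 8 → 48 → 384 → 3840 → 46080

Answer: 46080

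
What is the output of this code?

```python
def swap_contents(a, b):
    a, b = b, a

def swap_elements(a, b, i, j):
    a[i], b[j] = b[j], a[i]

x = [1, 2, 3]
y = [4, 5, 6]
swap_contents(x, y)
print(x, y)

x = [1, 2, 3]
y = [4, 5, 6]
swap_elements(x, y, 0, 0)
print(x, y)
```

Key concept: parameter rebinding vs mutation.
Step by step:
`x = [1, 2, 3]` → x = [1, 2, 3]
`y = [4, 5, 6]` → y = [4, 5, 6]
`swap_contents(x, y)` → no visible change to tracked variables
`print(x, y)` → prints [1, 2, 3] [4, 5, 6]
`x = [1, 2, 3]` → x = [1, 2, 3]
`y = [4, 5, 6]` → y = [4, 5, 6]
`swap_elements(x, y, 0, 0)` → x = [4, 2, 3]; y = [1, 5, 6]
`print(x, y)` → prints [4, 2, 3] [1, 5, 6]

Answer:
[1, 2, 3] [4, 5, 6]
[4, 2, 3] [1, 5, 6]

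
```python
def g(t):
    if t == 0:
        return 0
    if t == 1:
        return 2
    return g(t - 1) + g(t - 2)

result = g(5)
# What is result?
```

Build up from base cases: g(0)=0, g(1)=2, g(2)=2, g(3)=4, g(4)=6, g(5)=10

Answer: 10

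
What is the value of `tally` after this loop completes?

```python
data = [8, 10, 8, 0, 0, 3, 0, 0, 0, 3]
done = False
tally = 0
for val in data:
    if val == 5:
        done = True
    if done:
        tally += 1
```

Count elements after first 5 in [8, 10, 8, 0, 0, 3, 0, 0, 0, 3]
`tally` takes the values: 0

Answer: 0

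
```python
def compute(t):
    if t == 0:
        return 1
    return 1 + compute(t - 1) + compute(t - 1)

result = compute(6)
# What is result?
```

compute(t) = 1 + 2·compute(t-1), compute(0)=1. Closed form: (1+1)·2^6 - 1 = 127.

Answer: 127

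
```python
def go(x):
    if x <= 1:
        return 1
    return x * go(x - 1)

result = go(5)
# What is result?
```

go(5) = 5 * 4 * 3 * 2 * 1 = 120

Answer: 120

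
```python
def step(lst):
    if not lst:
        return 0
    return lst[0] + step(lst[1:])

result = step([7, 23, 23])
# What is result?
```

7 + 23 + 23 + 0 = 53

Answer: 53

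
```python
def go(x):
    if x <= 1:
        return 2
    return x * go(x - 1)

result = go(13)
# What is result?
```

go(13) = 13 * 12 * 11 * 10 * 9 * 8 * 7 * 6 * 5 * 4 * 3 * 2 * 2 = 12454041600

Answer: 12454041600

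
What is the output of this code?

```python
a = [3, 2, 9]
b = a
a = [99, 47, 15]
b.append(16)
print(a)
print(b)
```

Key concept: rebinding vs mutation: a is rebound to a new list, b still points at the original.
Step by step:
`a = [3, 2, 9]` → a = [3, 2, 9]
`b = a` → b = [3, 2, 9] (same object as a)
`a = [99, 47, 15]` → a = [99, 47, 15]
`b.append(16)` → b = [3, 2, 9, 16]
`print(a)` → prints [99, 47, 15]
`print(b)` → prints [3, 2, 9, 16]

Answer:
[99, 47, 15]
[3, 2, 9, 16]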